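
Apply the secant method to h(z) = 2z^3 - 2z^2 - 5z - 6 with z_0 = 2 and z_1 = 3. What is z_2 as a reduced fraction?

h(2) = -8, h(3) = 15. z_2 = 3 - 15·(3 - 2)/(15 - (-8)) = 54/23.

54/23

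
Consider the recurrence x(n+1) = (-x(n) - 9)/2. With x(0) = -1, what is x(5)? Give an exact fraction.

-49/16

x(1) = (-(-1) - 9)/2 = -4.
x(2) = (-(-4) - 9)/2 = -5/2.
x(3) = (-(-5/2) - 9)/2 = -13/4.
x(4) = (-(-13/4) - 9)/2 = -23/8.
x(5) = (-(-23/8) - 9)/2 = -49/16.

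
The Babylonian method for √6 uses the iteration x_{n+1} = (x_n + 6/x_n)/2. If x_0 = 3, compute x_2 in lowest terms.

49/20

x_1 = (3 + 6/3)/2 = 5/2.
x_2 = (5/2 + 6/(5/2))/2 = 49/20.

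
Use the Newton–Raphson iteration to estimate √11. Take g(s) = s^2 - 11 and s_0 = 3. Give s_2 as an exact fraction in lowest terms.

199/60

g'(s) = 2s.
g(3) = -2, g'(3) = 6, so s_1 = 3 - (-2)/6 = 10/3.
g(10/3) = 1/9, g'(10/3) = 20/3, so s_2 = (10/3) - (1/9)/(20/3) = 199/60.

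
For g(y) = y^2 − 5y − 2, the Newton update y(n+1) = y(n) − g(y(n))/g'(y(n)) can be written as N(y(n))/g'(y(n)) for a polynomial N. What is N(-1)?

3

g'(y) = 2y − 5.
N(y) = y·g'(y) − g(y) = y·(2y − 5) − (y^2 − 5y − 2) = y^2 + 2.
N(-1) = 3.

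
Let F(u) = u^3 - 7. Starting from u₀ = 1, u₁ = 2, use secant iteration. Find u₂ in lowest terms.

13/7

F(1) = -6, F(2) = 1. u₂ = 2 - 1·(2 - 1)/(1 - (-6)) = 13/7.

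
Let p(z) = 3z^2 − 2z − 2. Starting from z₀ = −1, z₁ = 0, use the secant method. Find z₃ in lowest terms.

p(−1) = 3, p(0) = −2. z₂ = 0 − (−2)·(0 − (−1))/((−2) − 3) = −2/5.
p(0) = −2, p(−2/5) = −18/25. z₃ = (−2/5) − (−18/25)·((−2/5) − 0)/((−18/25) − (−2)) = −5/8.

−5/8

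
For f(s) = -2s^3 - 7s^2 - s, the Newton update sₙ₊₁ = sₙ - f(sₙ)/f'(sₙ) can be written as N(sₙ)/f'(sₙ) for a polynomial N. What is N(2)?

-60

f'(s) = -6s^2 - 14s - 1.
N(s) = s·f'(s) - f(s) = s·(-6s^2 - 14s - 1) - (-2s^3 - 7s^2 - s) = -4s^3 - 7s^2.
N(2) = -60.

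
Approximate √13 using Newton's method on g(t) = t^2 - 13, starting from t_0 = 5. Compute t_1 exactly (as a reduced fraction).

g'(t) = 2t.
g(5) = 12, g'(5) = 10, so t_1 = 5 - 12/10 = 19/5.

19/5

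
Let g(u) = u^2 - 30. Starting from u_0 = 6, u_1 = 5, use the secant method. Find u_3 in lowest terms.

126/23

g(6) = 6, g(5) = -5. u_2 = 5 - (-5)·(5 - 6)/((-5) - 6) = 60/11.
g(5) = -5, g(60/11) = -30/121. u_3 = (60/11) - (-30/121)·((60/11) - 5)/((-30/121) - (-5)) = 126/23.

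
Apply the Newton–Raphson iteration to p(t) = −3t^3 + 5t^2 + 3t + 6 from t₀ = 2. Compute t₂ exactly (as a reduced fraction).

p'(t) = −9t^2 + 10t + 3.
p(2) = 8, p'(2) = −13, so t₁ = 2 − 8/(−13) = 34/13.
p(34/13) = −12352/2197, p'(34/13) = −5477/169, so t₂ = (34/13) − (−12352/2197)/(−5477/169) = 173866/71201.

173866/71201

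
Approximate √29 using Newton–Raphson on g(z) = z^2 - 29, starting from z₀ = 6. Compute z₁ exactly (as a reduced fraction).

65/12

g'(z) = 2z.
g(6) = 7, g'(6) = 12, so z₁ = 6 - 7/12 = 65/12.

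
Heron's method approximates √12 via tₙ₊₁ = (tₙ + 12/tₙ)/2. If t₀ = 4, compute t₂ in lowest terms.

97/28

t₁ = (4 + 12/4)/2 = 7/2.
t₂ = (7/2 + 12/(7/2))/2 = 97/28.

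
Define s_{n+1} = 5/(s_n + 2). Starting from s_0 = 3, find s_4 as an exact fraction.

s_1 = 5/(3 + 2) = 1.
s_2 = 5/(1 + 2) = 5/3.
s_3 = 5/(5/3 + 2) = 15/11.
s_4 = 5/(15/11 + 2) = 55/37.

55/37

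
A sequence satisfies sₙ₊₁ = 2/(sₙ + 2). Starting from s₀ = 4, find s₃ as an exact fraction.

7/10

s₁ = 2/(4 + 2) = 1/3.
s₂ = 2/(1/3 + 2) = 6/7.
s₃ = 2/(6/7 + 2) = 7/10.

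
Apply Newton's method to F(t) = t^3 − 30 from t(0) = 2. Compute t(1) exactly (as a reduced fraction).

23/6

F'(t) = 3t^2.
F(2) = −22, F'(2) = 12, so t(1) = 2 − (−22)/12 = 23/6.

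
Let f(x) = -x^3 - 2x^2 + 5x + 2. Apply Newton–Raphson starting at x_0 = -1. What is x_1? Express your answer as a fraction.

f'(x) = -3x^2 - 4x + 5.
f(-1) = -4, f'(-1) = 6, so x_1 = (-1) - (-4)/6 = -1/3.

-1/3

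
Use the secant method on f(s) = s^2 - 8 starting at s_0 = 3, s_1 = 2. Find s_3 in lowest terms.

f(3) = 1, f(2) = -4. s_2 = 2 - (-4)·(2 - 3)/((-4) - 1) = 14/5.
f(2) = -4, f(14/5) = -4/25. s_3 = (14/5) - (-4/25)·((14/5) - 2)/((-4/25) - (-4)) = 17/6.

17/6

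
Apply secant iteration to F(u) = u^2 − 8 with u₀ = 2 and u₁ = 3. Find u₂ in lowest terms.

14/5

F(2) = −4, F(3) = 1. u₂ = 3 − 1·(3 − 2)/(1 − (−4)) = 14/5.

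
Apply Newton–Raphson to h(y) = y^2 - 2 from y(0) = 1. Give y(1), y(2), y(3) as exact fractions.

y(1) = 3/2, y(2) = 17/12, y(3) = 577/408

h'(y) = 2y.
h(1) = -1, h'(1) = 2, so y(1) = 1 - (-1)/2 = 3/2.
h(3/2) = 1/4, h'(3/2) = 3, so y(2) = (3/2) - (1/4)/3 = 17/12.
h(17/12) = 1/144, h'(17/12) = 17/6, so y(3) = (17/12) - (1/144)/(17/6) = 577/408.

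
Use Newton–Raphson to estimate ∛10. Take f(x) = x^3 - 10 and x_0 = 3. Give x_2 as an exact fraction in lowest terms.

360559/165888

f'(x) = 3x^2.
f(3) = 17, f'(3) = 27, so x_1 = 3 - 17/27 = 64/27.
f(64/27) = 65314/19683, f'(64/27) = 4096/243, so x_2 = (64/27) - (65314/19683)/(4096/243) = 360559/165888.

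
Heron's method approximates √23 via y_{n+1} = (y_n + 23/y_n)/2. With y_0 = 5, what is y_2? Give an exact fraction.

y_1 = (5 + 23/5)/2 = 24/5.
y_2 = (24/5 + 23/(24/5))/2 = 1151/240.

1151/240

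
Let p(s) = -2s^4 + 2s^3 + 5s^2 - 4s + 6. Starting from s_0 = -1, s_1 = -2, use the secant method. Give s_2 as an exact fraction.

p(-1) = 11, p(-2) = -14. s_2 = (-2) - (-14)·((-2) - (-1))/((-14) - 11) = -36/25.

-36/25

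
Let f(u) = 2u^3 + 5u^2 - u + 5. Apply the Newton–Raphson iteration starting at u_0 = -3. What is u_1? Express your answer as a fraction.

f'(u) = 6u^2 + 10u - 1.
f(-3) = -1, f'(-3) = 23, so u_1 = (-3) - (-1)/23 = -68/23.

-68/23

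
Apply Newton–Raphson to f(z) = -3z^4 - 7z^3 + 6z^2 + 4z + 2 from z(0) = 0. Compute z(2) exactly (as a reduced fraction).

f'(z) = -12z^3 - 21z^2 + 12z + 4.
f(0) = 2, f'(0) = 4, so z(1) = 0 - 2/4 = -1/2.
f(-1/2) = 35/16, f'(-1/2) = -23/4, so z(2) = (-1/2) - (35/16)/(-23/4) = -11/92.

-11/92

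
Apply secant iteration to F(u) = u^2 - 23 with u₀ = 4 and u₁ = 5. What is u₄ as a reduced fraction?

18181/3791

F(4) = -7, F(5) = 2. u₂ = 5 - 2·(5 - 4)/(2 - (-7)) = 43/9.
F(5) = 2, F(43/9) = -14/81. u₃ = (43/9) - (-14/81)·((43/9) - 5)/((-14/81) - 2) = 211/44.
F(43/9) = -14/81, F(211/44) = -7/1936. u₄ = (211/44) - (-7/1936)·((211/44) - (43/9))/((-7/1936) - (-14/81)) = 18181/3791.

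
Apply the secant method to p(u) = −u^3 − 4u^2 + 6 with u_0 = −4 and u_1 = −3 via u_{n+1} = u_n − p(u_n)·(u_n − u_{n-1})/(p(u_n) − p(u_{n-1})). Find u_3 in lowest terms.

−156/43

p(−4) = 6, p(−3) = −3. u_2 = (−3) − (−3)·((−3) − (−4))/((−3) − 6) = −10/3.
p(−3) = −3, p(−10/3) = −38/27. u_3 = (−10/3) − (−38/27)·((−10/3) − (−3))/((−38/27) − (−3)) = −156/43.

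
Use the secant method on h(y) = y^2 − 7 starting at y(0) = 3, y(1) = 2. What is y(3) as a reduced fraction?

h(3) = 2, h(2) = −3. y(2) = 2 − (−3)·(2 − 3)/((−3) − 2) = 13/5.
h(2) = −3, h(13/5) = −6/25. y(3) = (13/5) − (−6/25)·((13/5) − 2)/((−6/25) − (−3)) = 61/23.

61/23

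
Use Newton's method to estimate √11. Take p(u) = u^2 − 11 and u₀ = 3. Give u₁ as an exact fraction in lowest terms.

p'(u) = 2u.
p(3) = −2, p'(3) = 6, so u₁ = 3 − (−2)/6 = 10/3.

10/3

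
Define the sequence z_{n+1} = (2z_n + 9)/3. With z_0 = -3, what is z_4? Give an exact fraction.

z_1 = (2·(-3) + 9)/3 = 1.
z_2 = (2·1 + 9)/3 = 11/3.
z_3 = (2·(11/3) + 9)/3 = 49/9.
z_4 = (2·(49/9) + 9)/3 = 179/27.

179/27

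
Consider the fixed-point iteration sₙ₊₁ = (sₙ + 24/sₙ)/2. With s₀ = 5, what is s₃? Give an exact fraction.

s₁ = (5 + 24/5)/2 = 49/10.
s₂ = (49/10 + 24/(49/10))/2 = 4801/980.
s₃ = (4801/980 + 24/(4801/980))/2 = 46099201/9409960.

46099201/9409960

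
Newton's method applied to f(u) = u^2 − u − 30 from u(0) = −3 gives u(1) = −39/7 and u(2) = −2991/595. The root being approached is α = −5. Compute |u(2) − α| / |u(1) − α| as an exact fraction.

4/85

u(1) − α = −39/7 − (−5) = −39/7 + 5 = −4/7, so |u(1) − α| = 4/7.
u(2) − α = −2991/595 − (−5) = −2991/595 + 5 = −16/595, so |u(2) − α| = 16/595.
Ratio = (16/595) / (4/7) = 4/85.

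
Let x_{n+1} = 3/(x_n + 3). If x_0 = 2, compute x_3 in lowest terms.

x_1 = 3/(2 + 3) = 3/5.
x_2 = 3/(3/5 + 3) = 5/6.
x_3 = 3/(5/6 + 3) = 18/23.

18/23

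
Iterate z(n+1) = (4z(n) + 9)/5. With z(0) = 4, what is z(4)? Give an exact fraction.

869/125

z(1) = (4·4 + 9)/5 = 5.
z(2) = (4·5 + 9)/5 = 29/5.
z(3) = (4·(29/5) + 9)/5 = 161/25.
z(4) = (4·(161/25) + 9)/5 = 869/125.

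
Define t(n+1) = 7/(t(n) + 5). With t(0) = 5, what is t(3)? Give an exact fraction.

399/355

t(1) = 7/(5 + 5) = 7/10.
t(2) = 7/(7/10 + 5) = 70/57.
t(3) = 7/(70/57 + 5) = 399/355.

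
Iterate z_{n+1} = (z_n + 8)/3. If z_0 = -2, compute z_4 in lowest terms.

106/27

z_1 = ((-2) + 8)/3 = 2.
z_2 = (2 + 8)/3 = 10/3.
z_3 = ((10/3) + 8)/3 = 34/9.
z_4 = ((34/9) + 8)/3 = 106/27.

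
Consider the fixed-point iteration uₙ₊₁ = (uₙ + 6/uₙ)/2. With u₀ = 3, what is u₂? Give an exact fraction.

u₁ = (3 + 6/3)/2 = 5/2.
u₂ = (5/2 + 6/(5/2))/2 = 49/20.

49/20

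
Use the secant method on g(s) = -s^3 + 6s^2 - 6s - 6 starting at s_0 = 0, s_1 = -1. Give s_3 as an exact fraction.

g(0) = -6, g(-1) = 7. s_2 = (-1) - 7·((-1) - 0)/(7 - (-6)) = -6/13.
g(-1) = 7, g(-6/13) = -4074/2197. s_3 = (-6/13) - (-4074/2197)·((-6/13) - (-1))/((-4074/2197) - 7) = -228/397.

-228/397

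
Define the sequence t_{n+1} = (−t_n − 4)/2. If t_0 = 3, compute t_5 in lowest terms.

t_1 = (−3 − 4)/2 = −7/2.
t_2 = (−(−7/2) − 4)/2 = −1/4.
t_3 = (−(−1/4) − 4)/2 = −15/8.
t_4 = (−(−15/8) − 4)/2 = −17/16.
t_5 = (−(−17/16) − 4)/2 = −47/32.

−47/32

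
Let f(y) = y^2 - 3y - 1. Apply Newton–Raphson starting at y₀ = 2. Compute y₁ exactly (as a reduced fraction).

f'(y) = 2y - 3.
f(2) = -3, f'(2) = 1, so y₁ = 2 - (-3)/1 = 5.

5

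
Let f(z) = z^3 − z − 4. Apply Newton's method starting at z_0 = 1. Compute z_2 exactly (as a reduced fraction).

f'(z) = 3z^2 − 1.
f(1) = −4, f'(1) = 2, so z_1 = 1 − (−4)/2 = 3.
f(3) = 20, f'(3) = 26, so z_2 = 3 − 20/26 = 29/13.

29/13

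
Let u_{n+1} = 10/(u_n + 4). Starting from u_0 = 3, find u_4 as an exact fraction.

555/317

u_1 = 10/(3 + 4) = 10/7.
u_2 = 10/(10/7 + 4) = 35/19.
u_3 = 10/(35/19 + 4) = 190/111.
u_4 = 10/(190/111 + 4) = 555/317.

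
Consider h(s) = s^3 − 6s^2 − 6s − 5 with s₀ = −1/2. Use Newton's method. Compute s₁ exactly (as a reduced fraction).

13/3

h'(s) = 3s^2 − 12s − 6.
h(−1/2) = −29/8, h'(−1/2) = 3/4, so s₁ = (−1/2) − (−29/8)/(3/4) = 13/3.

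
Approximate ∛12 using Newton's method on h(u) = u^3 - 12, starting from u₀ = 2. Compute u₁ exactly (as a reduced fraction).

h'(u) = 3u^2.
h(2) = -4, h'(2) = 12, so u₁ = 2 - (-4)/12 = 7/3.

7/3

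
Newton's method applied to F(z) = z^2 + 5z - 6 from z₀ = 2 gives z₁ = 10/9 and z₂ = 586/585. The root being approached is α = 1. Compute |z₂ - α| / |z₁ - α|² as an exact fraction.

z₁ - α = 10/9 - 1 = 1/9, so |z₁ - α| = 1/9.
z₂ - α = 586/585 - 1 = 1/585, so |z₂ - α| = 1/585.
|z₁ - α|² = 1/81.
Ratio = (1/585) / (1/81) = 9/65.

9/65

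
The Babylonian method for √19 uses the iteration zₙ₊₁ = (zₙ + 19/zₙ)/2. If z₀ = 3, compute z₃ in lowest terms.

268753/61656

z₁ = (3 + 19/3)/2 = 14/3.
z₂ = (14/3 + 19/(14/3))/2 = 367/84.
z₃ = (367/84 + 19/(367/84))/2 = 268753/61656.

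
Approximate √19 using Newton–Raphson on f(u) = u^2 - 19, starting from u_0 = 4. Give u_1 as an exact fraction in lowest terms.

35/8

f'(u) = 2u.
f(4) = -3, f'(4) = 8, so u_1 = 4 - (-3)/8 = 35/8.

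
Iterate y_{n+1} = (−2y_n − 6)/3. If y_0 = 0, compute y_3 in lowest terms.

y_1 = (−2·0 − 6)/3 = −2.
y_2 = (−2·(−2) − 6)/3 = −2/3.
y_3 = (−2·(−2/3) − 6)/3 = −14/9.

−14/9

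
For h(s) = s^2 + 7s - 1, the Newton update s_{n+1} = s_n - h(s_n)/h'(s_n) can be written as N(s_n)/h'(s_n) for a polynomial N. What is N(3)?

h'(s) = 2s + 7.
N(s) = s·h'(s) - h(s) = s·(2s + 7) - (s^2 + 7s - 1) = s^2 + 1.
N(3) = 10.

10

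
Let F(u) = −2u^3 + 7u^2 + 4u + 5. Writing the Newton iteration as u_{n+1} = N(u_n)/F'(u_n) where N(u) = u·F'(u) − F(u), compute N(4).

F'(u) = −6u^2 + 14u + 4.
N(u) = u·F'(u) − F(u) = u·(−6u^2 + 14u + 4) − (−2u^3 + 7u^2 + 4u + 5) = −4u^3 + 7u^2 − 5.
N(4) = −149.

−149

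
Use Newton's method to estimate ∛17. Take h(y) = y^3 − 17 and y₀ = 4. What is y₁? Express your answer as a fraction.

145/48

h'(y) = 3y^2.
h(4) = 47, h'(4) = 48, so y₁ = 4 − 47/48 = 145/48.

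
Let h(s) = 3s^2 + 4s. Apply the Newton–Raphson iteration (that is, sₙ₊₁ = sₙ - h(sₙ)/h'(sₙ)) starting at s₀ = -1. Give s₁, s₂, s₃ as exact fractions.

s₁ = -3/2, s₂ = -27/20, s₃ = -2187/1640

h'(s) = 6s + 4.
h(-1) = -1, h'(-1) = -2, so s₁ = (-1) - (-1)/(-2) = -3/2.
h(-3/2) = 3/4, h'(-3/2) = -5, so s₂ = (-3/2) - (3/4)/(-5) = -27/20.
h(-27/20) = 27/400, h'(-27/20) = -41/10, so s₃ = (-27/20) - (27/400)/(-41/10) = -2187/1640.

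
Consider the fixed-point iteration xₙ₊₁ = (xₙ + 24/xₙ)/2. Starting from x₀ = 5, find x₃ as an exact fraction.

x₁ = (5 + 24/5)/2 = 49/10.
x₂ = (49/10 + 24/(49/10))/2 = 4801/980.
x₃ = (4801/980 + 24/(4801/980))/2 = 46099201/9409960.

46099201/9409960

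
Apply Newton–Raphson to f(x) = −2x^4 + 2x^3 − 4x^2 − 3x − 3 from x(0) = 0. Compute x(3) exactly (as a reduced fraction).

27237/677027

f'(x) = −8x^3 + 6x^2 − 8x − 3.
f(0) = −3, f'(0) = −3, so x(1) = 0 − (−3)/(−3) = −1.
f(−1) = −8, f'(−1) = 19, so x(2) = (−1) − (−8)/19 = −11/19.
f(−11/19) = −419200/130321, f'(−11/19) = 35633/6859, so x(3) = (−11/19) − (−419200/130321)/(35633/6859) = 27237/677027.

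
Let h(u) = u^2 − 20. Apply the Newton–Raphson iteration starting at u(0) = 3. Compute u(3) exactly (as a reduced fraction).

4858801/1086456

h'(u) = 2u.
h(3) = −11, h'(3) = 6, so u(1) = 3 − (−11)/6 = 29/6.
h(29/6) = 121/36, h'(29/6) = 29/3, so u(2) = (29/6) − (121/36)/(29/3) = 1561/348.
h(1561/348) = 14641/121104, h'(1561/348) = 1561/174, so u(3) = (1561/348) − (14641/121104)/(1561/174) = 4858801/1086456.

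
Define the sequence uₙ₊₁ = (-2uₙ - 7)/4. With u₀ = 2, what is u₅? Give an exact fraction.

-81/64

u₁ = (-2·2 - 7)/4 = -11/4.
u₂ = (-2·(-11/4) - 7)/4 = -3/8.
u₃ = (-2·(-3/8) - 7)/4 = -25/16.
u₄ = (-2·(-25/16) - 7)/4 = -31/32.
u₅ = (-2·(-31/32) - 7)/4 = -81/64.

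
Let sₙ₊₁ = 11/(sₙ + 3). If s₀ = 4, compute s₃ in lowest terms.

352/173

s₁ = 11/(4 + 3) = 11/7.
s₂ = 11/(11/7 + 3) = 77/32.
s₃ = 11/(77/32 + 3) = 352/173.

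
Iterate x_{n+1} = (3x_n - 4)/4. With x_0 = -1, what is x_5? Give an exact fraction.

-3367/1024

x_1 = (3·(-1) - 4)/4 = -7/4.
x_2 = (3·(-7/4) - 4)/4 = -37/16.
x_3 = (3·(-37/16) - 4)/4 = -175/64.
x_4 = (3·(-175/64) - 4)/4 = -781/256.
x_5 = (3·(-781/256) - 4)/4 = -3367/1024.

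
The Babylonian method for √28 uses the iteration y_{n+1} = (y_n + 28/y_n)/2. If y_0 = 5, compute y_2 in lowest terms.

y_1 = (5 + 28/5)/2 = 53/10.
y_2 = (53/10 + 28/(53/10))/2 = 5609/1060.

5609/1060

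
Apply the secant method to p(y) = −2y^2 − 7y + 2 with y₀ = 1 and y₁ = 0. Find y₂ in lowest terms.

2/9

p(1) = −7, p(0) = 2. y₂ = 0 − 2·(0 − 1)/(2 − (−7)) = 2/9.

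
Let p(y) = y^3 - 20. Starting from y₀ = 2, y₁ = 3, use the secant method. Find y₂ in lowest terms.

50/19

p(2) = -12, p(3) = 7. y₂ = 3 - 7·(3 - 2)/(7 - (-12)) = 50/19.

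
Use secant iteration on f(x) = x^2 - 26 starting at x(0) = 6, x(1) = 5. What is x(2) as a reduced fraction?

56/11

f(6) = 10, f(5) = -1. x(2) = 5 - (-1)·(5 - 6)/((-1) - 10) = 56/11.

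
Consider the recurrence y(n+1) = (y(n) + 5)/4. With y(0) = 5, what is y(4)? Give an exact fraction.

215/128

y(1) = (5 + 5)/4 = 5/2.
y(2) = ((5/2) + 5)/4 = 15/8.
y(3) = ((15/8) + 5)/4 = 55/32.
y(4) = ((55/32) + 5)/4 = 215/128.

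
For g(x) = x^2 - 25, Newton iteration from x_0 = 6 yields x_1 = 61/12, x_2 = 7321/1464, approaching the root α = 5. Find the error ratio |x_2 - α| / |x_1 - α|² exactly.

6/61

x_1 - α = 61/12 - 5 = 1/12, so |x_1 - α| = 1/12.
x_2 - α = 7321/1464 - 5 = 1/1464, so |x_2 - α| = 1/1464.
|x_1 - α|² = 1/144.
Ratio = (1/1464) / (1/144) = 6/61.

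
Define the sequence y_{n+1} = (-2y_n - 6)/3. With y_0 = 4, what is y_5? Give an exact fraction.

y_1 = (-2·4 - 6)/3 = -14/3.
y_2 = (-2·(-14/3) - 6)/3 = 10/9.
y_3 = (-2·(10/9) - 6)/3 = -74/27.
y_4 = (-2·(-74/27) - 6)/3 = -14/81.
y_5 = (-2·(-14/81) - 6)/3 = -458/243.

-458/243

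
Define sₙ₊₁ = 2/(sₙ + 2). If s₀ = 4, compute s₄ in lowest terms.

s₁ = 2/(4 + 2) = 1/3.
s₂ = 2/(1/3 + 2) = 6/7.
s₃ = 2/(6/7 + 2) = 7/10.
s₄ = 2/(7/10 + 2) = 20/27.

20/27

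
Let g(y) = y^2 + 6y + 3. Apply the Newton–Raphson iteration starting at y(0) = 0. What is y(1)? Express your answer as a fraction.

−1/2

g'(y) = 2y + 6.
g(0) = 3, g'(0) = 6, so y(1) = 0 − 3/6 = −1/2.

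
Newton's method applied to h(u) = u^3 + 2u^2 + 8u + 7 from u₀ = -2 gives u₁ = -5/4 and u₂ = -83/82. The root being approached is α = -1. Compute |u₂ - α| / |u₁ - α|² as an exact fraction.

u₁ - α = -5/4 - (-1) = -5/4 + 1 = -1/4, so |u₁ - α| = 1/4.
u₂ - α = -83/82 - (-1) = -83/82 + 1 = -1/82, so |u₂ - α| = 1/82.
|u₁ - α|² = 1/16.
Ratio = (1/82) / (1/16) = 8/41.

8/41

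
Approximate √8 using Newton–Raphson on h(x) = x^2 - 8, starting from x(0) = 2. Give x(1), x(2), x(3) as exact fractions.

h'(x) = 2x.
h(2) = -4, h'(2) = 4, so x(1) = 2 - (-4)/4 = 3.
h(3) = 1, h'(3) = 6, so x(2) = 3 - 1/6 = 17/6.
h(17/6) = 1/36, h'(17/6) = 17/3, so x(3) = (17/6) - (1/36)/(17/3) = 577/204.

x(1) = 3, x(2) = 17/6, x(3) = 577/204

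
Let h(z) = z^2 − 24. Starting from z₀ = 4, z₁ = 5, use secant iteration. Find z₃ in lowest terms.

h(4) = −8, h(5) = 1. z₂ = 5 − 1·(5 − 4)/(1 − (−8)) = 44/9.
h(5) = 1, h(44/9) = −8/81. z₃ = (44/9) − (−8/81)·((44/9) − 5)/((−8/81) − 1) = 436/89.

436/89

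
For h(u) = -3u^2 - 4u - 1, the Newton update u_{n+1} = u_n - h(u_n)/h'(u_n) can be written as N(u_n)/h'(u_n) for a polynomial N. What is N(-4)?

h'(u) = -6u - 4.
N(u) = u·h'(u) - h(u) = u·(-6u - 4) - (-3u^2 - 4u - 1) = -3u^2 + 1.
N(-4) = -47.

-47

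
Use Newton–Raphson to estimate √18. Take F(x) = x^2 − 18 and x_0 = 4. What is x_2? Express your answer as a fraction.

F'(x) = 2x.
F(4) = −2, F'(4) = 8, so x_1 = 4 − (−2)/8 = 17/4.
F(17/4) = 1/16, F'(17/4) = 17/2, so x_2 = (17/4) − (1/16)/(17/2) = 577/136.

577/136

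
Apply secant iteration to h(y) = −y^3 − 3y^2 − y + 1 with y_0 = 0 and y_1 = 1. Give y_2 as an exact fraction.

1/5

h(0) = 1, h(1) = −4. y_2 = 1 − (−4)·(1 − 0)/((−4) − 1) = 1/5.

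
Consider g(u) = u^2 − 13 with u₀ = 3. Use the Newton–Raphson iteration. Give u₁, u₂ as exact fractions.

g'(u) = 2u.
g(3) = −4, g'(3) = 6, so u₁ = 3 − (−4)/6 = 11/3.
g(11/3) = 4/9, g'(11/3) = 22/3, so u₂ = (11/3) − (4/9)/(22/3) = 119/33.

u₁ = 11/3, u₂ = 119/33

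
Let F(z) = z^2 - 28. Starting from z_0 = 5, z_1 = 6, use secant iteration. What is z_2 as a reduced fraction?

58/11

F(5) = -3, F(6) = 8. z_2 = 6 - 8·(6 - 5)/(8 - (-3)) = 58/11.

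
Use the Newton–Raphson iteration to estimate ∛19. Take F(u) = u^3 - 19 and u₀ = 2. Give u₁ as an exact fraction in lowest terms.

F'(u) = 3u^2.
F(2) = -11, F'(2) = 12, so u₁ = 2 - (-11)/12 = 35/12.

35/12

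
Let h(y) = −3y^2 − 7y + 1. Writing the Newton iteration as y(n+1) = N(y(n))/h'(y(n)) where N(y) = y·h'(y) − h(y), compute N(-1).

−4

h'(y) = −6y − 7.
N(y) = y·h'(y) − h(y) = y·(−6y − 7) − (−3y^2 − 7y + 1) = −3y^2 − 1.
N(-1) = −4.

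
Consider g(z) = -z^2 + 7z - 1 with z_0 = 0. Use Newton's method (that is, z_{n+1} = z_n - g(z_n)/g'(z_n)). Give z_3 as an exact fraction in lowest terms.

105937/726103

g'(z) = -2z + 7.
g(0) = -1, g'(0) = 7, so z_1 = 0 - (-1)/7 = 1/7.
g(1/7) = -1/49, g'(1/7) = 47/7, so z_2 = (1/7) - (-1/49)/(47/7) = 48/329.
g(48/329) = -1/108241, g'(48/329) = 2207/329, so z_3 = (48/329) - (-1/108241)/(2207/329) = 105937/726103.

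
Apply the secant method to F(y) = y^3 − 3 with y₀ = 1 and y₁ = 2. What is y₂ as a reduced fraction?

9/7

F(1) = −2, F(2) = 5. y₂ = 2 − 5·(2 − 1)/(5 − (−2)) = 9/7.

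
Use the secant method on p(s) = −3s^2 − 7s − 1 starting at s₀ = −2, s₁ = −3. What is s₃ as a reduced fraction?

−145/67

p(−2) = 1, p(−3) = −7. s₂ = (−3) − (−7)·((−3) − (−2))/((−7) − 1) = −17/8.
p(−3) = −7, p(−17/8) = 21/64. s₃ = (−17/8) − (21/64)·((−17/8) − (−3))/((21/64) − (−7)) = −145/67.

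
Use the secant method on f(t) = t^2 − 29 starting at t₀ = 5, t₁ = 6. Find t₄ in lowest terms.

39791/7389

f(5) = −4, f(6) = 7. t₂ = 6 − 7·(6 − 5)/(7 − (−4)) = 59/11.
f(6) = 7, f(59/11) = −28/121. t₃ = (59/11) − (−28/121)·((59/11) − 6)/((−28/121) − 7) = 673/125.
f(59/11) = −28/121, f(673/125) = −196/15625. t₄ = (673/125) − (−196/15625)·((673/125) − (59/11))/((−196/15625) − (−28/121)) = 39791/7389.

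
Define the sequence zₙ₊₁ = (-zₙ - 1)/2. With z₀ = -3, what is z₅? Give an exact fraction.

z₁ = (-(-3) - 1)/2 = 1.
z₂ = (-1 - 1)/2 = -1.
z₃ = (-(-1) - 1)/2 = 0.
z₄ = (-0 - 1)/2 = -1/2.
z₅ = (-(-1/2) - 1)/2 = -1/4.

-1/4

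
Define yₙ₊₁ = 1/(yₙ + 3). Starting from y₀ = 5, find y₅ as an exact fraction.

274/905

y₁ = 1/(5 + 3) = 1/8.
y₂ = 1/(1/8 + 3) = 8/25.
y₃ = 1/(8/25 + 3) = 25/83.
y₄ = 1/(25/83 + 3) = 83/274.
y₅ = 1/(83/274 + 3) = 274/905.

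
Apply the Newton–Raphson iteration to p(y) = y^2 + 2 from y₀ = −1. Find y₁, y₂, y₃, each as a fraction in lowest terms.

y₁ = 1/2, y₂ = −7/4, y₃ = −17/56

p'(y) = 2y.
p(−1) = 3, p'(−1) = −2, so y₁ = (−1) − 3/(−2) = 1/2.
p(1/2) = 9/4, p'(1/2) = 1, so y₂ = (1/2) − (9/4)/1 = −7/4.
p(−7/4) = 81/16, p'(−7/4) = −7/2, so y₃ = (−7/4) − (81/16)/(−7/2) = −17/56.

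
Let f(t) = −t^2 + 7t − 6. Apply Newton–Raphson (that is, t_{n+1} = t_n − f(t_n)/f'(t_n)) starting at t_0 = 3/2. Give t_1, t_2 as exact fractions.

f'(t) = −2t + 7.
f(3/2) = 9/4, f'(3/2) = 4, so t_1 = (3/2) − (9/4)/4 = 15/16.
f(15/16) = −81/256, f'(15/16) = 41/8, so t_2 = (15/16) − (−81/256)/(41/8) = 1311/1312.

t_1 = 15/16, t_2 = 1311/1312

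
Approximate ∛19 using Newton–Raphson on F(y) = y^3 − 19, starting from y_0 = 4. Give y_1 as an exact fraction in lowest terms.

F'(y) = 3y^2.
F(4) = 45, F'(4) = 48, so y_1 = 4 − 45/48 = 49/16.

49/16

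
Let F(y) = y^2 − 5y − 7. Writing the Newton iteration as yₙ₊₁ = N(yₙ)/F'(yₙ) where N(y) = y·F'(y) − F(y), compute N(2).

F'(y) = 2y − 5.
N(y) = y·F'(y) − F(y) = y·(2y − 5) − (y^2 − 5y − 7) = y^2 + 7.
N(2) = 11.

11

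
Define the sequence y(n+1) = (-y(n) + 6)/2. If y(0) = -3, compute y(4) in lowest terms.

y(1) = (-(-3) + 6)/2 = 9/2.
y(2) = (-(9/2) + 6)/2 = 3/4.
y(3) = (-(3/4) + 6)/2 = 21/8.
y(4) = (-(21/8) + 6)/2 = 27/16.

27/16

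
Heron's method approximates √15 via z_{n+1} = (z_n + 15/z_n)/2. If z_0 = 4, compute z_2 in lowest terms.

1921/496

z_1 = (4 + 15/4)/2 = 31/8.
z_2 = (31/8 + 15/(31/8))/2 = 1921/496.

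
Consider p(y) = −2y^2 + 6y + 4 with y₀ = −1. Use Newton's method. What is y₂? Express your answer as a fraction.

−59/105

p'(y) = −4y + 6.
p(−1) = −4, p'(−1) = 10, so y₁ = (−1) − (−4)/10 = −3/5.
p(−3/5) = −8/25, p'(−3/5) = 42/5, so y₂ = (−3/5) − (−8/25)/(42/5) = −59/105.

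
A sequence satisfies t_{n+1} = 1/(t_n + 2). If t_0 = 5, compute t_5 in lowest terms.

89/215

t_1 = 1/(5 + 2) = 1/7.
t_2 = 1/(1/7 + 2) = 7/15.
t_3 = 1/(7/15 + 2) = 15/37.
t_4 = 1/(15/37 + 2) = 37/89.
t_5 = 1/(37/89 + 2) = 89/215.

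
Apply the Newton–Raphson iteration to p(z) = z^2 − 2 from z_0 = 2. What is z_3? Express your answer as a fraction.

577/408

p'(z) = 2z.
p(2) = 2, p'(2) = 4, so z_1 = 2 − 2/4 = 3/2.
p(3/2) = 1/4, p'(3/2) = 3, so z_2 = (3/2) − (1/4)/3 = 17/12.
p(17/12) = 1/144, p'(17/12) = 17/6, so z_3 = (17/12) − (1/144)/(17/6) = 577/408.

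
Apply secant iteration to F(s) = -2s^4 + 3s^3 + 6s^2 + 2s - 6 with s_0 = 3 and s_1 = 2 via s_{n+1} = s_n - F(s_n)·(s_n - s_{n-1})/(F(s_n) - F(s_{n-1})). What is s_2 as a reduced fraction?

96/41

F(3) = -27, F(2) = 14. s_2 = 2 - 14·(2 - 3)/(14 - (-27)) = 96/41.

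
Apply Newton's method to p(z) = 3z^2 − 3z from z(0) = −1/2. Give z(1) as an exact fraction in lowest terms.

−1/8

p'(z) = 6z − 3.
p(−1/2) = 9/4, p'(−1/2) = −6, so z(1) = (−1/2) − (9/4)/(−6) = −1/8.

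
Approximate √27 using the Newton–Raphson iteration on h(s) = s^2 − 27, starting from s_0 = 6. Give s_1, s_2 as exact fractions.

s_1 = 21/4, s_2 = 291/56

h'(s) = 2s.
h(6) = 9, h'(6) = 12, so s_1 = 6 − 9/12 = 21/4.
h(21/4) = 9/16, h'(21/4) = 21/2, so s_2 = (21/4) − (9/16)/(21/2) = 291/56.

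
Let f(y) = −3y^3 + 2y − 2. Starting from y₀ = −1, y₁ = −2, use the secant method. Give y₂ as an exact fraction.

f(−1) = −1, f(−2) = 18. y₂ = (−2) − 18·((−2) − (−1))/(18 − (−1)) = −20/19.

−20/19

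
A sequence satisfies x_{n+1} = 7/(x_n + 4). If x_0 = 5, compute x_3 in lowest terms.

x_1 = 7/(5 + 4) = 7/9.
x_2 = 7/(7/9 + 4) = 63/43.
x_3 = 7/(63/43 + 4) = 301/235.

301/235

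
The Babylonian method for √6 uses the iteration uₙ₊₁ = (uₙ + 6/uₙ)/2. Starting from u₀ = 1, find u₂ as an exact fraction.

73/28

u₁ = (1 + 6/1)/2 = 7/2.
u₂ = (7/2 + 6/(7/2))/2 = 73/28.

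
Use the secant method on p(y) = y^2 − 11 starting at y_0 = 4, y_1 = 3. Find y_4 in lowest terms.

p(4) = 5, p(3) = −2. y_2 = 3 − (−2)·(3 − 4)/((−2) − 5) = 23/7.
p(3) = −2, p(23/7) = −10/49. y_3 = (23/7) − (−10/49)·((23/7) − 3)/((−10/49) − (−2)) = 73/22.
p(23/7) = −10/49, p(73/22) = 5/484. y_4 = (73/22) − (5/484)·((73/22) − (23/7))/((5/484) − (−10/49)) = 3373/1017.

3373/1017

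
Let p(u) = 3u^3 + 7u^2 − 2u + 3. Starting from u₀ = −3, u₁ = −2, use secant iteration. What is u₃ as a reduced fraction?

p(−3) = −9, p(−2) = 11. u₂ = (−2) − 11·((−2) − (−3))/(11 − (−9)) = −51/20.
p(−2) = 11, p(−51/20) = 30987/8000. u₃ = (−51/20) − (30987/8000)·((−51/20) − (−2))/((30987/8000) − 11) = −14766/5183.

−14766/5183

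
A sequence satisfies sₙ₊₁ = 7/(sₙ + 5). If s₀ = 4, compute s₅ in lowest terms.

13853/12156

s₁ = 7/(4 + 5) = 7/9.
s₂ = 7/(7/9 + 5) = 63/52.
s₃ = 7/(63/52 + 5) = 364/323.
s₄ = 7/(364/323 + 5) = 2261/1979.
s₅ = 7/(2261/1979 + 5) = 13853/12156.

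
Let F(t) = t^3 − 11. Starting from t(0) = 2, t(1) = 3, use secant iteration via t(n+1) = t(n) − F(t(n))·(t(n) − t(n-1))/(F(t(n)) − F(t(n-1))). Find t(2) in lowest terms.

41/19

F(2) = −3, F(3) = 16. t(2) = 3 − 16·(3 − 2)/(16 − (−3)) = 41/19.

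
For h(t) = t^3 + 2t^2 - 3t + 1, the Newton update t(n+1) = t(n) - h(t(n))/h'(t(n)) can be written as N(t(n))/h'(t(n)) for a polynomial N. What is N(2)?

h'(t) = 3t^2 + 4t - 3.
N(t) = t·h'(t) - h(t) = t·(3t^2 + 4t - 3) - (t^3 + 2t^2 - 3t + 1) = 2t^3 + 2t^2 - 1.
N(2) = 23.

23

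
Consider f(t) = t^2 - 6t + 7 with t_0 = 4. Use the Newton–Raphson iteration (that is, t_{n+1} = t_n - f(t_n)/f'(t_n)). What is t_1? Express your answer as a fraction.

9/2

f'(t) = 2t - 6.
f(4) = -1, f'(4) = 2, so t_1 = 4 - (-1)/2 = 9/2.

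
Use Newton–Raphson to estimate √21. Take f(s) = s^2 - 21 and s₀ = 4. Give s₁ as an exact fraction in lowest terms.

f'(s) = 2s.
f(4) = -5, f'(4) = 8, so s₁ = 4 - (-5)/8 = 37/8.

37/8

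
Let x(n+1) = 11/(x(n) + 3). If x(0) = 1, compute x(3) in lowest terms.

x(1) = 11/(1 + 3) = 11/4.
x(2) = 11/(11/4 + 3) = 44/23.
x(3) = 11/(44/23 + 3) = 253/113.

253/113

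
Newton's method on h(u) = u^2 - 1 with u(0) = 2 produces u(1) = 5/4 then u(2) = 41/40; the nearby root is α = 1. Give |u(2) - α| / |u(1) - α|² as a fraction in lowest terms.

u(1) - α = 5/4 - 1 = 1/4, so |u(1) - α| = 1/4.
u(2) - α = 41/40 - 1 = 1/40, so |u(2) - α| = 1/40.
|u(1) - α|² = 1/16.
Ratio = (1/40) / (1/16) = 2/5.

2/5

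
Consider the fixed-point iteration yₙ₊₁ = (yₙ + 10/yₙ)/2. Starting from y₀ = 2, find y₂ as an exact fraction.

89/28

y₁ = (2 + 10/2)/2 = 7/2.
y₂ = (7/2 + 10/(7/2))/2 = 89/28.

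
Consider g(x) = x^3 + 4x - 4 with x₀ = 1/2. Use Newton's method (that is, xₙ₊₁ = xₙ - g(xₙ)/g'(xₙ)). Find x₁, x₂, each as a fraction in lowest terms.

g'(x) = 3x^2 + 4.
g(1/2) = -15/8, g'(1/2) = 19/4, so x₁ = (1/2) - (-15/8)/(19/4) = 17/19.
g(17/19) = 2025/6859, g'(17/19) = 2311/361, so x₂ = (17/19) - (2025/6859)/(2311/361) = 37262/43909.

x₁ = 17/19, x₂ = 37262/43909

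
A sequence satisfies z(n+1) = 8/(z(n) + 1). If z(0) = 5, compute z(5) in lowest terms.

696/335

z(1) = 8/(5 + 1) = 4/3.
z(2) = 8/(4/3 + 1) = 24/7.
z(3) = 8/(24/7 + 1) = 56/31.
z(4) = 8/(56/31 + 1) = 248/87.
z(5) = 8/(248/87 + 1) = 696/335.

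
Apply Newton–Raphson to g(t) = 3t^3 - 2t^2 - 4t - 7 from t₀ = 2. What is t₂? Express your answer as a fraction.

g'(t) = 9t^2 - 4t - 4.
g(2) = 1, g'(2) = 24, so t₁ = 2 - 1/24 = 47/24.
g(47/24) = 127/4608, g'(47/24) = 4355/192, so t₂ = (47/24) - (127/4608)/(4355/192) = 34093/17420.

34093/17420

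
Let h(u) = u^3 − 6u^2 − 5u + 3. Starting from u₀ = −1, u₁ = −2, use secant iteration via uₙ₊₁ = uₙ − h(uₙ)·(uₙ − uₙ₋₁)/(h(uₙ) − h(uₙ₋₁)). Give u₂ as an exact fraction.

−21/20

h(−1) = 1, h(−2) = −19. u₂ = (−2) − (−19)·((−2) − (−1))/((−19) − 1) = −21/20.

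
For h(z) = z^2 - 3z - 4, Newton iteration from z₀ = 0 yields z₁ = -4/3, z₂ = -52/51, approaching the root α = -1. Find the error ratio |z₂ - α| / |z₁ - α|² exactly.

z₁ - α = -4/3 - (-1) = -4/3 + 1 = -1/3, so |z₁ - α| = 1/3.
z₂ - α = -52/51 - (-1) = -52/51 + 1 = -1/51, so |z₂ - α| = 1/51.
|z₁ - α|² = 1/9.
Ratio = (1/51) / (1/9) = 3/17.

3/17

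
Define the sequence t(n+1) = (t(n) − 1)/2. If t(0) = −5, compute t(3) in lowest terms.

−3/2

t(1) = ((−5) − 1)/2 = −3.
t(2) = ((−3) − 1)/2 = −2.
t(3) = ((−2) − 1)/2 = −3/2.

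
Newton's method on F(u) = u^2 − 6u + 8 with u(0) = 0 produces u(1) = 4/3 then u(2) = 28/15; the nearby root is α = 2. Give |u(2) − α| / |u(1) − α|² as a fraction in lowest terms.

3/10

u(1) − α = 4/3 − 2 = −2/3, so |u(1) − α| = 2/3.
u(2) − α = 28/15 − 2 = −2/15, so |u(2) − α| = 2/15.
|u(1) − α|² = 4/9.
Ratio = (2/15) / (4/9) = 3/10.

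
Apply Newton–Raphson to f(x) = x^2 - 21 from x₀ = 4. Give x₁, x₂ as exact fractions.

x₁ = 37/8, x₂ = 2713/592

f'(x) = 2x.
f(4) = -5, f'(4) = 8, so x₁ = 4 - (-5)/8 = 37/8.
f(37/8) = 25/64, f'(37/8) = 37/4, so x₂ = (37/8) - (25/64)/(37/4) = 2713/592.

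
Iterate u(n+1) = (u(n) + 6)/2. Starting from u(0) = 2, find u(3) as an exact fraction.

u(1) = (2 + 6)/2 = 4.
u(2) = (4 + 6)/2 = 5.
u(3) = (5 + 6)/2 = 11/2.

11/2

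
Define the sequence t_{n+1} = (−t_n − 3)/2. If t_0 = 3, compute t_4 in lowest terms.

t_1 = (−3 − 3)/2 = −3.
t_2 = (−(−3) − 3)/2 = 0.
t_3 = (−0 − 3)/2 = −3/2.
t_4 = (−(−3/2) − 3)/2 = −3/4.

−3/4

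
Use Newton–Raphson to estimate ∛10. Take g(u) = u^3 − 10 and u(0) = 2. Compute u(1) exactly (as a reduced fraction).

g'(u) = 3u^2.
g(2) = −2, g'(2) = 12, so u(1) = 2 − (−2)/12 = 13/6.

13/6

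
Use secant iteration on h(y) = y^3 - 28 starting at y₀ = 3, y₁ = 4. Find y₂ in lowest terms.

112/37

h(3) = -1, h(4) = 36. y₂ = 4 - 36·(4 - 3)/(36 - (-1)) = 112/37.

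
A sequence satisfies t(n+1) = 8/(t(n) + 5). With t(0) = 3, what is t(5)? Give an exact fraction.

952/747

t(1) = 8/(3 + 5) = 1.
t(2) = 8/(1 + 5) = 4/3.
t(3) = 8/(4/3 + 5) = 24/19.
t(4) = 8/(24/19 + 5) = 152/119.
t(5) = 8/(152/119 + 5) = 952/747.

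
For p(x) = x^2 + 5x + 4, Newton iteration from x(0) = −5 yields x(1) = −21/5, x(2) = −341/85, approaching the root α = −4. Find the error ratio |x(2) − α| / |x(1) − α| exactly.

1/17

x(1) − α = −21/5 − (−4) = −21/5 + 4 = −1/5, so |x(1) − α| = 1/5.
x(2) − α = −341/85 − (−4) = −341/85 + 4 = −1/85, so |x(2) − α| = 1/85.
Ratio = (1/85) / (1/5) = 1/17.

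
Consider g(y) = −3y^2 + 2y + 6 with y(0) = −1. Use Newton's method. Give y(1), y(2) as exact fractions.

g'(y) = −6y + 2.
g(−1) = 1, g'(−1) = 8, so y(1) = (−1) − 1/8 = −9/8.
g(−9/8) = −3/64, g'(−9/8) = 35/4, so y(2) = (−9/8) − (−3/64)/(35/4) = −627/560.

y(1) = −9/8, y(2) = −627/560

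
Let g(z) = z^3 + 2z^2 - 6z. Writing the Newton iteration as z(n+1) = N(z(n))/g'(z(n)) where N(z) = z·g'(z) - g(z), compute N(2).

24

g'(z) = 3z^2 + 4z - 6.
N(z) = z·g'(z) - g(z) = z·(3z^2 + 4z - 6) - (z^3 + 2z^2 - 6z) = 2z^3 + 2z^2.
N(2) = 24.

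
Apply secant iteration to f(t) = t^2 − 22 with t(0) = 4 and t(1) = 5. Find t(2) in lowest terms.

14/3

f(4) = −6, f(5) = 3. t(2) = 5 − 3·(5 − 4)/(3 − (−6)) = 14/3.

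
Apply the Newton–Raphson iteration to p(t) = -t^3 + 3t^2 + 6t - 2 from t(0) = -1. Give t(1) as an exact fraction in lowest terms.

-7/3

p'(t) = -3t^2 + 6t + 6.
p(-1) = -4, p'(-1) = -3, so t(1) = (-1) - (-4)/(-3) = -7/3.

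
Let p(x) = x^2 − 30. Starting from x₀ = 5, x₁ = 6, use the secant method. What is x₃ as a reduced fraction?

p(5) = −5, p(6) = 6. x₂ = 6 − 6·(6 − 5)/(6 − (−5)) = 60/11.
p(6) = 6, p(60/11) = −30/121. x₃ = (60/11) − (−30/121)·((60/11) − 6)/((−30/121) − 6) = 115/21.

115/21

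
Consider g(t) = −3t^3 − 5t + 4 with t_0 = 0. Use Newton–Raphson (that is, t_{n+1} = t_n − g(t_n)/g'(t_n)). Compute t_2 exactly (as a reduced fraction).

884/1345

g'(t) = −9t^2 − 5.
g(0) = 4, g'(0) = −5, so t_1 = 0 − 4/(−5) = 4/5.
g(4/5) = −192/125, g'(4/5) = −269/25, so t_2 = (4/5) − (−192/125)/(−269/25) = 884/1345.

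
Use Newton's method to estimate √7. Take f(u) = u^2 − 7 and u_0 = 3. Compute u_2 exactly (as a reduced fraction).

127/48

f'(u) = 2u.
f(3) = 2, f'(3) = 6, so u_1 = 3 − 2/6 = 8/3.
f(8/3) = 1/9, f'(8/3) = 16/3, so u_2 = (8/3) − (1/9)/(16/3) = 127/48.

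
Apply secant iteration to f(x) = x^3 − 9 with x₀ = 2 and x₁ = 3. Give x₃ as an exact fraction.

f(2) = −1, f(3) = 18. x₂ = 3 − 18·(3 − 2)/(18 − (−1)) = 39/19.
f(3) = 18, f(39/19) = −2412/6859. x₃ = (39/19) − (−2412/6859)·((39/19) − 3)/((−2412/6859) − 18) = 1609/777.

1609/777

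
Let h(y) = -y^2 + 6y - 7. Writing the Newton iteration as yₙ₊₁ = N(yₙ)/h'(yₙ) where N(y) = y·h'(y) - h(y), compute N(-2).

h'(y) = -2y + 6.
N(y) = y·h'(y) - h(y) = y·(-2y + 6) - (-y^2 + 6y - 7) = -y^2 + 7.
N(-2) = 3.

3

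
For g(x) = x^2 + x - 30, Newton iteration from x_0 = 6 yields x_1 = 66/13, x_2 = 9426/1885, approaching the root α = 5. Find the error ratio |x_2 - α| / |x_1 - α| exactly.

x_1 - α = 66/13 - 5 = 1/13, so |x_1 - α| = 1/13.
x_2 - α = 9426/1885 - 5 = 1/1885, so |x_2 - α| = 1/1885.
Ratio = (1/1885) / (1/13) = 1/145.

1/145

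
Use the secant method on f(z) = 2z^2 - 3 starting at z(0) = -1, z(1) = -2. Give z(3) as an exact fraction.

f(-1) = -1, f(-2) = 5. z(2) = (-2) - 5·((-2) - (-1))/(5 - (-1)) = -7/6.
f(-2) = 5, f(-7/6) = -5/18. z(3) = (-7/6) - (-5/18)·((-7/6) - (-2))/((-5/18) - 5) = -23/19.

-23/19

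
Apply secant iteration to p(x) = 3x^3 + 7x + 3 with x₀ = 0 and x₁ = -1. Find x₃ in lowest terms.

-417/1117

p(0) = 3, p(-1) = -7. x₂ = (-1) - (-7)·((-1) - 0)/((-7) - 3) = -3/10.
p(-1) = -7, p(-3/10) = 819/1000. x₃ = (-3/10) - (819/1000)·((-3/10) - (-1))/((819/1000) - (-7)) = -417/1117.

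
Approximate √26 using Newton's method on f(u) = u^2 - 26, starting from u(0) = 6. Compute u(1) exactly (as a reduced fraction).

31/6

f'(u) = 2u.
f(6) = 10, f'(6) = 12, so u(1) = 6 - 10/12 = 31/6.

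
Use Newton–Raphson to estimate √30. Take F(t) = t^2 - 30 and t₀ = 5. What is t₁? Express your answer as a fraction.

F'(t) = 2t.
F(5) = -5, F'(5) = 10, so t₁ = 5 - (-5)/10 = 11/2.

11/2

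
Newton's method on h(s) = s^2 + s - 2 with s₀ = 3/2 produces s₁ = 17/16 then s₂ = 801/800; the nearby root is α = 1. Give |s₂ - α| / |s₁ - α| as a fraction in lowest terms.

s₁ - α = 17/16 - 1 = 1/16, so |s₁ - α| = 1/16.
s₂ - α = 801/800 - 1 = 1/800, so |s₂ - α| = 1/800.
Ratio = (1/800) / (1/16) = 1/50.

1/50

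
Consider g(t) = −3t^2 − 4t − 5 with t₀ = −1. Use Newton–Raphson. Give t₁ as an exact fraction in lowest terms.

1

g'(t) = −6t − 4.
g(−1) = −4, g'(−1) = 2, so t₁ = (−1) − (−4)/2 = 1.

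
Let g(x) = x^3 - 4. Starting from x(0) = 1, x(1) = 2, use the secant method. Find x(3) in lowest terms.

g(1) = -3, g(2) = 4. x(2) = 2 - 4·(2 - 1)/(4 - (-3)) = 10/7.
g(2) = 4, g(10/7) = -372/343. x(3) = (10/7) - (-372/343)·((10/7) - 2)/((-372/343) - 4) = 169/109.

169/109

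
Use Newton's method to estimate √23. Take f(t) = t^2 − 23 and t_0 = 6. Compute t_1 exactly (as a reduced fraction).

f'(t) = 2t.
f(6) = 13, f'(6) = 12, so t_1 = 6 − 13/12 = 59/12.

59/12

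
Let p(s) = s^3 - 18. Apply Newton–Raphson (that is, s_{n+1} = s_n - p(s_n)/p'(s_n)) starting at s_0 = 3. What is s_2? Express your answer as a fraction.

755/288

p'(s) = 3s^2.
p(3) = 9, p'(3) = 27, so s_1 = 3 - 9/27 = 8/3.
p(8/3) = 26/27, p'(8/3) = 64/3, so s_2 = (8/3) - (26/27)/(64/3) = 755/288.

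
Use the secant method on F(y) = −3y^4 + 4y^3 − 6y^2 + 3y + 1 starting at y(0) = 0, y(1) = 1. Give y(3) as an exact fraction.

29/37

F(0) = 1, F(1) = −1. y(2) = 1 − (−1)·(1 − 0)/((−1) − 1) = 1/2.
F(1) = −1, F(1/2) = 21/16. y(3) = (1/2) − (21/16)·((1/2) − 1)/((21/16) − (−1)) = 29/37.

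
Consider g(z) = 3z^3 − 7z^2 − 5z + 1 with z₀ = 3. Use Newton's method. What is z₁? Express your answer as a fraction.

g'(z) = 9z^2 − 14z − 5.
g(3) = 4, g'(3) = 34, so z₁ = 3 − 4/34 = 49/17.

49/17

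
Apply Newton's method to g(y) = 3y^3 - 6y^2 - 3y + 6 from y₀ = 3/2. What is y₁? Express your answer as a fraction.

g'(y) = 9y^2 - 12y - 3.
g(3/2) = -15/8, g'(3/2) = -3/4, so y₁ = (3/2) - (-15/8)/(-3/4) = -1.

-1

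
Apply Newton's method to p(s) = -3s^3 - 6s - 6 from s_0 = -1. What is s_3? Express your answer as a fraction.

p'(s) = -9s^2 - 6.
p(-1) = 3, p'(-1) = -15, so s_1 = (-1) - 3/(-15) = -4/5.
p(-4/5) = 42/125, p'(-4/5) = -294/25, so s_2 = (-4/5) - (42/125)/(-294/25) = -27/35.
p(-27/35) = 249/42875, p'(-27/35) = -13911/1225, so s_3 = (-27/35) - (249/42875)/(-13911/1225) = -125116/162295.

-125116/162295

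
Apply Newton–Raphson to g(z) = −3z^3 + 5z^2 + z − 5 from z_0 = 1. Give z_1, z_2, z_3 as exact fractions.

z_1 = 2, z_2 = 23/15, z_3 = 914/905

g'(z) = −9z^2 + 10z + 1.
g(1) = −2, g'(1) = 2, so z_1 = 1 − (−2)/2 = 2.
g(2) = −7, g'(2) = −15, so z_2 = 2 − (−7)/(−15) = 23/15.
g(23/15) = −2842/1125, g'(23/15) = −362/75, so z_3 = (23/15) − (−2842/1125)/(−362/75) = 914/905.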